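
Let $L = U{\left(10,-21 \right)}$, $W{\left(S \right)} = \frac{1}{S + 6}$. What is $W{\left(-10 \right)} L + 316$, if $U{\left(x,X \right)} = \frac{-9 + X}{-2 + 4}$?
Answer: $\frac{1279}{4} \approx 319.75$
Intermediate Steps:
$U{\left(x,X \right)} = - \frac{9}{2} + \frac{X}{2}$ ($U{\left(x,X \right)} = \frac{-9 + X}{2} = \left(-9 + X\right) \frac{1}{2} = - \frac{9}{2} + \frac{X}{2}$)
$W{\left(S \right)} = \frac{1}{6 + S}$
$L = -15$ ($L = - \frac{9}{2} + \frac{1}{2} \left(-21\right) = - \frac{9}{2} - \frac{21}{2} = -15$)
$W{\left(-10 \right)} L + 316 = \frac{1}{6 - 10} \left(-15\right) + 316 = \frac{1}{-4} \left(-15\right) + 316 = \left(- \frac{1}{4}\right) \left(-15\right) + 316 = \frac{15}{4} + 316 = \frac{1279}{4}$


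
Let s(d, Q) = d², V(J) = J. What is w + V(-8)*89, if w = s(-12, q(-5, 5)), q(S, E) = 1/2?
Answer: -568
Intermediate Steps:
q(S, E) = ½
w = 144 (w = (-12)² = 144)
w + V(-8)*89 = 144 - 8*89 = 144 - 712 = -568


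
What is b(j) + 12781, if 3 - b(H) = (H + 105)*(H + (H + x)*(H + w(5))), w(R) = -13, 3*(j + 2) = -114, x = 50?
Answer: 49834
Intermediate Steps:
j = -40 (j = -2 + (⅓)*(-114) = -2 - 38 = -40)
b(H) = 3 - (105 + H)*(H + (-13 + H)*(50 + H)) (b(H) = 3 - (H + 105)*(H + (H + 50)*(H - 13)) = 3 - (105 + H)*(H + (50 + H)*(-13 + H)) = 3 - (105 + H)*(H + (-13 + H)*(50 + H)))
b(j) + 12781 = (68253 - 1*(-40)³ - 3340*(-40) - 143*(-40)²) + 12781 = (68253 - 1*(-64000) + 133600 - 143*1600) + 12781 = (68253 + 64000 + 133600 - 228800) + 12781 = 37053 + 12781 = 49834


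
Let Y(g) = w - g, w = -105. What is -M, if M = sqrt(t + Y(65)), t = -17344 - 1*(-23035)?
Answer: -sqrt(5521) ≈ -74.303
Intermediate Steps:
Y(g) = -105 - g
t = 5691 (t = -17344 + 23035 = 5691)
M = sqrt(5521) (M = sqrt(5691 + (-105 - 1*65)) = sqrt(5691 + (-105 - 65)) = sqrt(5691 - 170) = sqrt(5521) ≈ 74.303)
-M = -sqrt(5521)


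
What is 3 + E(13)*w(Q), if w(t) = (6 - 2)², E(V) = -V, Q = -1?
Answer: -205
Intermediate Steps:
w(t) = 16 (w(t) = 4² = 16)
3 + E(13)*w(Q) = 3 - 1*13*16 = 3 - 13*16 = 3 - 208 = -205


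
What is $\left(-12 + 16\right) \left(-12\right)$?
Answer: $-48$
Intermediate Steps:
$\left(-12 + 16\right) \left(-12\right) = 4 \left(-12\right) = -48$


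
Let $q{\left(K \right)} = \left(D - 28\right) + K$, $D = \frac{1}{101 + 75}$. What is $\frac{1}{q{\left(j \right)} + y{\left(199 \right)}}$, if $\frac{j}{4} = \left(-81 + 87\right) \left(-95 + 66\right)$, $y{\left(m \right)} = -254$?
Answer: $- \frac{176}{172127} \approx -0.0010225$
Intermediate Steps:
$D = \frac{1}{176} \approx 0.0056818$
$j = -696$ ($j = 4 \left(-81 + 87\right) \left(-95 + 66\right) = 4 \cdot 6 \left(-29\right) = 4 \left(-174\right) = -696$)
$q{\left(K \right)} = - \frac{4927}{176} + K$ ($q{\left(K \right)} = \left(\frac{1}{176} - 28\right) + K = - \frac{4927}{176} + K$)
$\frac{1}{q{\left(j \right)} + y{\left(199 \right)}} = \frac{1}{\left(- \frac{4927}{176} - 696\right) - 254} = \frac{1}{- \frac{127423}{176} - 254} = \frac{1}{- \frac{172127}{176}} = - \frac{176}{172127}$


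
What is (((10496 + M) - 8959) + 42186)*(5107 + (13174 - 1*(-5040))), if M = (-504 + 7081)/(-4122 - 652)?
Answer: 4867722950025/4774 ≈ 1.0196e+9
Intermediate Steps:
M = -6577/4774 (M = 6577/(-4774) = 6577*(-1/4774) = -6577/4774 ≈ -1.3777)
(((10496 + M) - 8959) + 42186)*(5107 + (13174 - 1*(-5040))) = (((10496 - 6577/4774) - 8959) + 42186)*(5107 + (13174 - 1*(-5040))) = ((50101327/4774 - 8959) + 42186)*(5107 + (13174 + 5040)) = (7331061/4774 + 42186)*(5107 + 18214) = (208727025/4774)*23321 = 4867722950025/4774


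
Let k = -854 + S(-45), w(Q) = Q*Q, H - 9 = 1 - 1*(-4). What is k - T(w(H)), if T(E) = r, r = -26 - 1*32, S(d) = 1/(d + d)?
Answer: -71641/90 ≈ -796.01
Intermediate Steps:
H = 14 (H = 9 + (1 - 1*(-4)) = 9 + (1 + 4) = 9 + 5 = 14)
S(d) = 1/(2*d)
w(Q) = Q²
r = -58 (r = -26 - 32 = -58)
T(E) = -58
k = -76861/90 (k = -854 + (½)/(-45) = -854 + (½)*(-1/45) = -854 - 1/90 = -76861/90 ≈ -854.01)
k - T(w(H)) = -76861/90 - 1*(-58) = -76861/90 + 58 = -71641/90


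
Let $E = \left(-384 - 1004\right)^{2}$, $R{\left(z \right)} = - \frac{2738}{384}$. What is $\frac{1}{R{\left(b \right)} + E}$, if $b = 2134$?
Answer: $\frac{192}{369895079} \approx 5.1907 \cdot 10^{-7}$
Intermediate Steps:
$R{\left(z \right)} = - \frac{1369}{192}$ ($R{\left(z \right)} = \left(-2738\right) \frac{1}{384} = - \frac{1369}{192}$)
$E = 1926544$ ($E = \left(-1388\right)^{2} = 1926544$)
$\frac{1}{R{\left(b \right)} + E} = \frac{1}{- \frac{1369}{192} + 1926544} = \frac{1}{\frac{369895079}{192}} = \frac{192}{369895079}$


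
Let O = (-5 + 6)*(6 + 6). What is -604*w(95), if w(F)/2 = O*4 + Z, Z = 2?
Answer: -60400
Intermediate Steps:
O = 12 (O = 1*12 = 12)
w(F) = 100 (w(F) = 2*(12*4 + 2) = 2*(48 + 2) = 2*50 = 100)
-604*w(95) = -604*100 = -60400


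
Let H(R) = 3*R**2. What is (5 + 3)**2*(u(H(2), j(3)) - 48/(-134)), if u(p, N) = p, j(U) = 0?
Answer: 52992/67 ≈ 790.93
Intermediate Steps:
(5 + 3)**2*(u(H(2), j(3)) - 48/(-134)) = (5 + 3)**2*(3*2**2 - 48/(-134)) = 8**2*(3*4 - 48*(-1/134)) = 64*(12 + 24/67) = 64*(828/67) = 52992/67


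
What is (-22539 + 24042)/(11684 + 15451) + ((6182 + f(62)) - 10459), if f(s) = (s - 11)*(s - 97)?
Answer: -18276763/3015 ≈ -6061.9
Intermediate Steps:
f(s) = (-97 + s)*(-11 + s) (f(s) = (-11 + s)*(-97 + s) = (-97 + s)*(-11 + s))
(-22539 + 24042)/(11684 + 15451) + ((6182 + f(62)) - 10459) = (-22539 + 24042)/(11684 + 15451) + ((6182 + (1067 + 62² - 108*62)) - 10459) = 1503/27135 + ((6182 + (1067 + 3844 - 6696)) - 10459) = 1503*(1/27135) + ((6182 - 1785) - 10459) = 167/3015 + (4397 - 10459) = 167/3015 - 6062 = -18276763/3015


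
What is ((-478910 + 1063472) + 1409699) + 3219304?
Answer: 5213565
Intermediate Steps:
((-478910 + 1063472) + 1409699) + 3219304 = (584562 + 1409699) + 3219304 = 1994261 + 3219304 = 5213565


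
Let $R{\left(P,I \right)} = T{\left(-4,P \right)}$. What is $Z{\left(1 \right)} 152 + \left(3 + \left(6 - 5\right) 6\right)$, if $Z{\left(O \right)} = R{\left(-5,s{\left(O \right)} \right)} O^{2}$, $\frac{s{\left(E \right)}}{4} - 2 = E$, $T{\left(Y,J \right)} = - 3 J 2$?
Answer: $4569$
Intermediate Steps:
$T{\left(Y,J \right)} = - 6 J$
$s{\left(E \right)} = 8 + 4 E$
$R{\left(P,I \right)} = - 6 P$
$Z{\left(O \right)} = 30 O^{2}$ ($Z{\left(O \right)} = \left(-6\right) \left(-5\right) O^{2} = 30 O^{2}$)
$Z{\left(1 \right)} 152 + \left(3 + \left(6 - 5\right) 6\right) = 30 \cdot 1^{2} \cdot 152 + \left(3 + \left(6 - 5\right) 6\right) = 30 \cdot 1 \cdot 152 + \left(3 + 1 \cdot 6\right) = 30 \cdot 152 + \left(3 + 6\right) = 4560 + 9 = 4569$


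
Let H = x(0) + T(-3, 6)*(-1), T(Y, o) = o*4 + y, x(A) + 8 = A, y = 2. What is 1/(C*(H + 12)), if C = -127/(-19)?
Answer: -19/2794 ≈ -0.0068003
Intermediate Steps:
x(A) = -8 + A
T(Y, o) = 2 + 4*o (T(Y, o) = o*4 + 2 = 4*o + 2 = 2 + 4*o)
C = 127/19 (C = -127*(-1/19) = 127/19 ≈ 6.6842)
H = -34 (H = (-8 + 0) + (2 + 4*6)*(-1) = -8 + (2 + 24)*(-1) = -8 + 26*(-1) = -8 - 26 = -34)
1/(C*(H + 12)) = 1/(127*(-34 + 12)/19) = 1/((127/19)*(-22)) = 1/(-2794/19) = -19/2794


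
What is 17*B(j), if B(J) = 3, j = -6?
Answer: 51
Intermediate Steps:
17*B(j) = 17*3 = 51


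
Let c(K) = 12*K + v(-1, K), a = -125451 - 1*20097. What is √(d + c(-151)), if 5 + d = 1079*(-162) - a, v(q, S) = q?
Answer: 6*I*√863 ≈ 176.26*I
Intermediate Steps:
a = -145548 (a = -125451 - 20097 = -145548)
c(K) = -1 + 12*K (c(K) = 12*K - 1 = -1 + 12*K)
d = -29255 (d = -5 + (1079*(-162) - 1*(-145548)) = -5 + (-174798 + 145548) = -5 - 29250 = -29255)
√(d + c(-151)) = √(-29255 + (-1 + 12*(-151))) = √(-29255 + (-1 - 1812)) = √(-29255 - 1813) = √(-31068) = 6*I*√863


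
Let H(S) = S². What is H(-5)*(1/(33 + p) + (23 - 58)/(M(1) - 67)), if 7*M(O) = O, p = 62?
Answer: 118715/8892 ≈ 13.351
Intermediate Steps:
M(O) = O/7
H(-5)*(1/(33 + p) + (23 - 58)/(M(1) - 67)) = (-5)²*(1/(33 + 62) + (23 - 58)/((⅐)*1 - 67)) = 25*(1/95 - 35/(⅐ - 67)) = 25*(1/95 - 35/(-468/7)) = 25*(1/95 - 35*(-7/468)) = 25*(1/95 + 245/468) = 25*(23743/44460) = 118715/8892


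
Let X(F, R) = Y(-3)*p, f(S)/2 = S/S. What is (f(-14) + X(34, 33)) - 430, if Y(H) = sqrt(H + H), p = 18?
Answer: -428 + 18*I*sqrt(6) ≈ -428.0 + 44.091*I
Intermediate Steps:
Y(H) = sqrt(2)*sqrt(H) (Y(H) = sqrt(2*H) = sqrt(2)*sqrt(H))
f(S) = 2 (f(S) = 2*(S/S) = 2*1 = 2)
X(F, R) = 18*I*sqrt(6) (X(F, R) = (sqrt(2)*sqrt(-3))*18 = (sqrt(2)*(I*sqrt(3)))*18 = (I*sqrt(6))*18 = 18*I*sqrt(6))
(f(-14) + X(34, 33)) - 430 = (2 + 18*I*sqrt(6)) - 430 = -428 + 18*I*sqrt(6)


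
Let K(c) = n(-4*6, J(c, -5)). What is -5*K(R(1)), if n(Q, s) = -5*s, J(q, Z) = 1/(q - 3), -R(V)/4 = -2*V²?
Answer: 5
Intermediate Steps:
R(V) = 8*V² (R(V) = -(-8)*V² = 8*V²)
J(q, Z) = 1/(-3 + q)
K(c) = -5/(-3 + c)
-5*K(R(1)) = -(-25)/(-3 + 8*1²) = -(-25)/(-3 + 8*1) = -(-25)/(-3 + 8) = -(-25)/5 = -5*(-1) = 5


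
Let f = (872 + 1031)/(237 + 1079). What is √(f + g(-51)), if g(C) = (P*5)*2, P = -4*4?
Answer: I*√68648153/658 ≈ 12.592*I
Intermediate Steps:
P = -16
f = 1903/1316 ≈ 1.4460
g(C) = -160 (g(C) = -16*5*2 = -80*2 = -160)
√(f + g(-51)) = √(1903/1316 - 160) = √(-208657/1316) = I*√68648153/658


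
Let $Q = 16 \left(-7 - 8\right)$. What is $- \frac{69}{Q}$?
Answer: $\frac{23}{80} \approx 0.2875$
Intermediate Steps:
$Q = -240$ ($Q = 16 \left(-15\right) = -240$)
$- \frac{69}{Q} = - \frac{69}{-240} = \left(-69\right) \left(- \frac{1}{240}\right) = \frac{23}{80}$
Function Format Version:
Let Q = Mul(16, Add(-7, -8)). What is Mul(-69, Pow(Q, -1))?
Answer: Rational(23, 80) ≈ 0.28750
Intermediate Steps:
Q = -240 (Q = Mul(16, -15) = -240)
Mul(-69, Pow(Q, -1)) = Mul(-69, Pow(-240, -1)) = Mul(-69, Rational(-1, 240)) = Rational(23, 80)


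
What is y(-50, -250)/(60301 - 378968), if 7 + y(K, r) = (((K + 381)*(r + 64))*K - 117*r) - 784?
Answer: -3106759/318667 ≈ -9.7492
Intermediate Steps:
y(K, r) = -791 - 117*r + K*(64 + r)*(381 + K) (y(K, r) = -7 + ((((K + 381)*(r + 64))*K - 117*r) - 784) = -7 + ((((381 + K)*(64 + r))*K - 117*r) - 784) = -7 + ((((64 + r)*(381 + K))*K - 117*r) - 784) = -7 + ((K*(64 + r)*(381 + K) - 117*r) - 784) = -7 + ((-117*r + K*(64 + r)*(381 + K)) - 784) = -7 + (-784 - 117*r + K*(64 + r)*(381 + K)) = -791 - 117*r + K*(64 + r)*(381 + K))
y(-50, -250)/(60301 - 378968) = (-791 - 117*(-250) + 64*(-50)² + 24384*(-50) - 250*(-50)² + 381*(-50)*(-250))/(60301 - 378968) = (-791 + 29250 + 64*2500 - 1219200 - 250*2500 + 4762500)/(-318667) = (-791 + 29250 + 160000 - 1219200 - 625000 + 4762500)*(-1/318667) = 3106759*(-1/318667) = -3106759/318667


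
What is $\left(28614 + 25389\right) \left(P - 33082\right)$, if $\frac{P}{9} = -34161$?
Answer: $-18389695593$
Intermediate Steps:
$P = -307449$ ($P = 9 \left(-34161\right) = -307449$)
$\left(28614 + 25389\right) \left(P - 33082\right) = \left(28614 + 25389\right) \left(-307449 - 33082\right) = 54003 \left(-340531\right) = -18389695593$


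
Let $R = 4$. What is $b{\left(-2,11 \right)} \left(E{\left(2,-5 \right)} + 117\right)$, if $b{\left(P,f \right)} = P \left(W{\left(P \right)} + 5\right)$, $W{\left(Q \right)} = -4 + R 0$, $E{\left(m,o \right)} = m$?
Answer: $-238$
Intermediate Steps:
$W{\left(Q \right)} = -4$ ($W{\left(Q \right)} = -4 + 4 \cdot 0 = -4 + 0 = -4$)
$b{\left(P,f \right)} = P$ ($b{\left(P,f \right)} = P \left(-4 + 5\right) = P 1 = P$)
$b{\left(-2,11 \right)} \left(E{\left(2,-5 \right)} + 117\right) = - 2 \left(2 + 117\right) = \left(-2\right) 119 = -238$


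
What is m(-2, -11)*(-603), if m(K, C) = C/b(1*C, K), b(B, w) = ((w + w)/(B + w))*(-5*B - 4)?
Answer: 28743/68 ≈ 422.69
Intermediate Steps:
b(B, w) = 2*w*(-4 - 5*B)/(B + w) (b(B, w) = ((2*w)/(B + w))*(-4 - 5*B) = (2*w/(B + w))*(-4 - 5*B) = 2*w*(-4 - 5*B)/(B + w))
m(K, C) = -C*(C + K)/(2*K*(4 + 5*C)) (m(K, C) = C/((-2*K*(4 + 5*(1*C))/(1*C + K))) = C/((-2*K*(4 + 5*C)/(C + K))) = C*(-(C + K)/(2*K*(4 + 5*C))) = -C*(C + K)/(2*K*(4 + 5*C)))
m(-2, -11)*(-603) = -1/2*(-11)*(-11 - 2)/(-2*(4 + 5*(-11)))*(-603) = -1/2*(-11)*(-1/2)*(-13)/(4 - 55)*(-603) = -1/2*(-11)*(-1/2)*(-13)/(-51)*(-603) = -1/2*(-11)*(-1/2)*(-1/51)*(-13)*(-603) = -143/204*(-603) = 28743/68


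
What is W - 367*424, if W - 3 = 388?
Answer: -155217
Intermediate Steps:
W = 391 (W = 3 + 388 = 391)
W - 367*424 = 391 - 367*424 = 391 - 155608 = -155217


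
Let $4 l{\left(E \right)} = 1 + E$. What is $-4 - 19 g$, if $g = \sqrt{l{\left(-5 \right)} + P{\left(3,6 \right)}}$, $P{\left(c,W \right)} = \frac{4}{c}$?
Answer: $-4 - \frac{19 \sqrt{3}}{3} \approx -14.97$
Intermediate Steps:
$l{\left(E \right)} = \frac{1}{4} + \frac{E}{4}$ ($l{\left(E \right)} = \frac{1 + E}{4} = \frac{1}{4} + \frac{E}{4}$)
$g = \frac{\sqrt{3}}{3}$ ($g = \sqrt{\left(\frac{1}{4} + \frac{1}{4} \left(-5\right)\right) + \frac{4}{3}} = \sqrt{\left(\frac{1}{4} - \frac{5}{4}\right) + 4 \cdot \frac{1}{3}} = \sqrt{-1 + \frac{4}{3}} = \sqrt{\frac{1}{3}} = \frac{\sqrt{3}}{3} \approx 0.57735$)
$-4 - 19 g = -4 - 19 \frac{\sqrt{3}}{3} = -4 - \frac{19 \sqrt{3}}{3}$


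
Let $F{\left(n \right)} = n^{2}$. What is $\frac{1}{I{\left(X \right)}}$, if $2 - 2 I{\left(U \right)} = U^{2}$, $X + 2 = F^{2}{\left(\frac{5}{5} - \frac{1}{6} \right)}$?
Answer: $- \frac{3359232}{509857} \approx -6.5886$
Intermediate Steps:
$X = - \frac{1967}{1296}$ ($X = -2 + \left(\left(\frac{5}{5} - \frac{1}{6}\right)^{2}\right)^{2} = -2 + \left(\left(5 \cdot \frac{1}{5} - \frac{1}{6}\right)^{2}\right)^{2} = -2 + \left(\left(1 - \frac{1}{6}\right)^{2}\right)^{2} = -2 + \left(\left(\frac{5}{6}\right)^{2}\right)^{2} = -2 + \left(\frac{25}{36}\right)^{2} = -2 + \frac{625}{1296} = - \frac{1967}{1296} \approx -1.5177$)
$I{\left(U \right)} = 1 - \frac{U^{2}}{2}$
$\frac{1}{I{\left(X \right)}} = \frac{1}{1 - \frac{\left(- \frac{1967}{1296}\right)^{2}}{2}} = \frac{1}{1 - \frac{3869089}{3359232}} = \frac{1}{- \frac{509857}{3359232}} = - \frac{3359232}{509857}$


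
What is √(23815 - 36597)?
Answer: I*√12782 ≈ 113.06*I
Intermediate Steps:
√(23815 - 36597) = √(-12782) = I*√12782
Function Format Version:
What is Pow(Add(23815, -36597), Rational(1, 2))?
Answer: Mul(I, Pow(12782, Rational(1, 2))) ≈ Mul(113.06, I)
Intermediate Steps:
Pow(Add(23815, -36597), Rational(1, 2)) = Pow(-12782, Rational(1, 2)) = Mul(I, Pow(12782, Rational(1, 2)))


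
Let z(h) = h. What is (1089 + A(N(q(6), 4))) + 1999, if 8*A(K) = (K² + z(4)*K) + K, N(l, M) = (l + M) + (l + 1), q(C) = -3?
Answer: 6175/2 ≈ 3087.5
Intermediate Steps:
N(l, M) = 1 + M + 2*l (N(l, M) = (M + l) + (1 + l) = 1 + M + 2*l)
A(K) = K²/8 + 5*K/8 (A(K) = ((K² + 4*K) + K)/8 = (K² + 5*K)/8 = K²/8 + 5*K/8)
(1089 + A(N(q(6), 4))) + 1999 = (1089 + (1 + 4 + 2*(-3))*(5 + (1 + 4 + 2*(-3)))/8) + 1999 = (1089 + (1 + 4 - 6)*(5 + (1 + 4 - 6))/8) + 1999 = (1089 + (⅛)*(-1)*(5 - 1)) + 1999 = (1089 + (⅛)*(-1)*4) + 1999 = (1089 - ½) + 1999 = 2177/2 + 1999 = 6175/2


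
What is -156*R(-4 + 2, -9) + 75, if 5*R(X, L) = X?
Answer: 687/5 ≈ 137.40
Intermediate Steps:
R(X, L) = X/5
-156*R(-4 + 2, -9) + 75 = -156*(-4 + 2)/5 + 75 = -156*(-2)/5 + 75 = -156*(-2/5) + 75 = 312/5 + 75 = 687/5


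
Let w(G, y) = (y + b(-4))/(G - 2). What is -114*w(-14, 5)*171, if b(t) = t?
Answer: 9747/8 ≈ 1218.4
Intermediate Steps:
w(G, y) = (-4 + y)/(-2 + G) (w(G, y) = (y - 4)/(G - 2) = (-4 + y)/(-2 + G))
-114*w(-14, 5)*171 = -114*(-4 + 5)/(-2 - 14)*171 = -114/(-16)*171 = -(-57)/8*171 = -114*(-1/16)*171 = (57/8)*171 = 9747/8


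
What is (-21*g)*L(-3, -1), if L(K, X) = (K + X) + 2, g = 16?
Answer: 672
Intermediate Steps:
L(K, X) = 2 + K + X
(-21*g)*L(-3, -1) = (-21*16)*(2 - 3 - 1) = -336*(-2) = 672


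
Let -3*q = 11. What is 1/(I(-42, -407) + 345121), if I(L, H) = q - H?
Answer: 3/1036573 ≈ 2.8942e-6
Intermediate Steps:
q = -11/3 (q = -⅓*11 = -11/3 ≈ -3.6667)
I(L, H) = -11/3 - H
1/(I(-42, -407) + 345121) = 1/((-11/3 - 1*(-407)) + 345121) = 1/((-11/3 + 407) + 345121) = 1/(1210/3 + 345121) = 1/(1036573/3) = 3/1036573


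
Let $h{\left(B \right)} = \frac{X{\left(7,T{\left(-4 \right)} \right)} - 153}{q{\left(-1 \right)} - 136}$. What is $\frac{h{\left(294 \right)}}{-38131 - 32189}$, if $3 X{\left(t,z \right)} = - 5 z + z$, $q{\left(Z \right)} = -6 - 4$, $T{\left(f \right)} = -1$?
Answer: $- \frac{91}{6160032} \approx -1.4773 \cdot 10^{-5}$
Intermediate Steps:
$q{\left(Z \right)} = -10$
$X{\left(t,z \right)} = - \frac{4 z}{3}$ ($X{\left(t,z \right)} = \frac{- 5 z + z}{3} = \frac{\left(-4\right) z}{3} = - \frac{4 z}{3}$)
$h{\left(B \right)} = \frac{455}{438}$ ($h{\left(B \right)} = \frac{\left(- \frac{4}{3}\right) \left(-1\right) - 153}{-10 - 136} = \frac{\frac{4}{3} - 153}{-146} = \left(- \frac{455}{3}\right) \left(- \frac{1}{146}\right) = \frac{455}{438}$)
$\frac{h{\left(294 \right)}}{-38131 - 32189} = \frac{455}{438 \left(-38131 - 32189\right)} = \frac{455}{438 \left(-70320\right)} = \frac{455}{438} \left(- \frac{1}{70320}\right) = - \frac{91}{6160032}$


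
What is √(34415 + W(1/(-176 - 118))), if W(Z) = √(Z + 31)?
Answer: √(60708060 + 42*√54678)/42 ≈ 185.53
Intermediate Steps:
W(Z) = √(31 + Z)
√(34415 + W(1/(-176 - 118))) = √(34415 + √(31 + 1/(-176 - 118))) = √(34415 + √(31 + 1/(-294))) = √(34415 + √(31 - 1/294)) = √(34415 + √(9113/294)) = √(34415 + √54678/42)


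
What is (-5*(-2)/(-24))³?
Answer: -125/1728 ≈ -0.072338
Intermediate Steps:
(-5*(-2)/(-24))³ = (10*(-1/24))³ = (-5/12)³ = -125/1728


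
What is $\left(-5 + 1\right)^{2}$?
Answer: $16$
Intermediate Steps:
$\left(-5 + 1\right)^{2} = \left(-4\right)^{2} = 16$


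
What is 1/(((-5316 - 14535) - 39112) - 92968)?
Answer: -1/151931 ≈ -6.5819e-6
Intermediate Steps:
1/(((-5316 - 14535) - 39112) - 92968) = 1/((-19851 - 39112) - 92968) = 1/(-58963 - 92968) = 1/(-151931) = -1/151931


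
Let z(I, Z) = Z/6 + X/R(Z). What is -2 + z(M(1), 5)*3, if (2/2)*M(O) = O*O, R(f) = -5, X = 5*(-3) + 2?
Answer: 83/10 ≈ 8.3000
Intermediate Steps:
X = -13 (X = -15 + 2 = -13)
M(O) = O**2 (M(O) = O*O = O**2)
z(I, Z) = 13/5 + Z/6 (z(I, Z) = Z/6 - 13/(-5) = Z*(1/6) - 13*(-1/5) = Z/6 + 13/5 = 13/5 + Z/6)
-2 + z(M(1), 5)*3 = -2 + (13/5 + (1/6)*5)*3 = -2 + (13/5 + 5/6)*3 = -2 + (103/30)*3 = -2 + 103/10 = 83/10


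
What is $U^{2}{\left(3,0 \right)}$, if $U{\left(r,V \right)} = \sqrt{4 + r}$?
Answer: $7$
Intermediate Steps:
$U^{2}{\left(3,0 \right)} = \left(\sqrt{4 + 3}\right)^{2} = \left(\sqrt{7}\right)^{2} = 7$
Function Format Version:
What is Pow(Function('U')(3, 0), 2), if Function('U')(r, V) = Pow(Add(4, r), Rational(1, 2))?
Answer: 7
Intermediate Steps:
Pow(Function('U')(3, 0), 2) = Pow(Pow(Add(4, 3), Rational(1, 2)), 2) = Pow(Pow(7, Rational(1, 2)), 2) = 7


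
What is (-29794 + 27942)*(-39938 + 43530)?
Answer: -6652384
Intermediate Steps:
(-29794 + 27942)*(-39938 + 43530) = -1852*3592 = -6652384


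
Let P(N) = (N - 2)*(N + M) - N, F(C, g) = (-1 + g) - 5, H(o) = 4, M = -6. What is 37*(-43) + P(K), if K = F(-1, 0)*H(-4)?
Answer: -787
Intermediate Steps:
F(C, g) = -6 + g
K = -24 (K = (-6 + 0)*4 = -6*4 = -24)
P(N) = -N + (-6 + N)*(-2 + N) (P(N) = (N - 2)*(N - 6) - N = (-2 + N)*(-6 + N) - N = (-6 + N)*(-2 + N) - N = -N + (-6 + N)*(-2 + N))
37*(-43) + P(K) = 37*(-43) + (12 + (-24)**2 - 9*(-24)) = -1591 + (12 + 576 + 216) = -1591 + 804 = -787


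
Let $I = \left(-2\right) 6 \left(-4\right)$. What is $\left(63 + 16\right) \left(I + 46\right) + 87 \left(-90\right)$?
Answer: $-404$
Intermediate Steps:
$I = 48$ ($I = \left(-12\right) \left(-4\right) = 48$)
$\left(63 + 16\right) \left(I + 46\right) + 87 \left(-90\right) = \left(63 + 16\right) \left(48 + 46\right) + 87 \left(-90\right) = 79 \cdot 94 - 7830 = 7426 - 7830 = -404$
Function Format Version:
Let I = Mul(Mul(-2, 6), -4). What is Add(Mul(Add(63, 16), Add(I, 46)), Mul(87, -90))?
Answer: -404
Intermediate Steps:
I = 48 (I = Mul(-12, -4) = 48)
Add(Mul(Add(63, 16), Add(I, 46)), Mul(87, -90)) = Add(Mul(Add(63, 16), Add(48, 46)), Mul(87, -90)) = Add(Mul(79, 94), -7830) = Add(7426, -7830) = -404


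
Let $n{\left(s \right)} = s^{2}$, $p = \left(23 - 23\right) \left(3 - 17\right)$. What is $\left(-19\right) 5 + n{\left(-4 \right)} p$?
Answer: $-95$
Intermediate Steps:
$p = 0$ ($p = 0 \left(-14\right) = 0$)
$\left(-19\right) 5 + n{\left(-4 \right)} p = \left(-19\right) 5 + \left(-4\right)^{2} \cdot 0 = -95 + 16 \cdot 0 = -95 + 0 = -95$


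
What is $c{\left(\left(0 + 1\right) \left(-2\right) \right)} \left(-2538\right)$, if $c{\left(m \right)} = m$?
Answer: $5076$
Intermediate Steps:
$c{\left(\left(0 + 1\right) \left(-2\right) \right)} \left(-2538\right) = \left(0 + 1\right) \left(-2\right) \left(-2538\right) = 1 \left(-2\right) \left(-2538\right) = \left(-2\right) \left(-2538\right) = 5076$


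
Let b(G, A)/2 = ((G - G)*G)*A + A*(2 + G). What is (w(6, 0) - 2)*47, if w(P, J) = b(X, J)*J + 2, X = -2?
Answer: 0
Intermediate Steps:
b(G, A) = 2*A*(2 + G) (b(G, A) = 2*(((G - G)*G)*A + A*(2 + G)) = 2*((0*G)*A + A*(2 + G)) = 2*(0*A + A*(2 + G)) = 2*(0 + A*(2 + G)) = 2*(A*(2 + G)) = 2*A*(2 + G))
w(P, J) = 2 (w(P, J) = (2*J*(2 - 2))*J + 2 = (2*J*0)*J + 2 = 0*J + 2 = 0 + 2 = 2)
(w(6, 0) - 2)*47 = (2 - 2)*47 = 0*47 = 0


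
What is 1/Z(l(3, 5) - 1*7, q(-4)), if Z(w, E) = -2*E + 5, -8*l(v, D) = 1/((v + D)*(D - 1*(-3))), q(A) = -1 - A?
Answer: -1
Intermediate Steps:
l(v, D) = -1/(8*(3 + D)*(D + v)) (l(v, D) = -1/((D - 1*(-3))*(v + D))/8 = -1/((D + 3)*(D + v))/8 = -1/((3 + D)*(D + v))/8 = -1/(8*(3 + D)*(D + v)))
Z(w, E) = 5 - 2*E
1/Z(l(3, 5) - 1*7, q(-4)) = 1/(5 - 2*(-1 - 1*(-4))) = 1/(5 - 2*(-1 + 4)) = 1/(5 - 2*3) = 1/(5 - 6) = 1/(-1) = -1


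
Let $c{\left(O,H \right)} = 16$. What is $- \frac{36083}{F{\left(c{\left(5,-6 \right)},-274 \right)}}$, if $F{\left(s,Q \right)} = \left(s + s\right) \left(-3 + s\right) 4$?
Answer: $- \frac{36083}{1664} \approx -21.685$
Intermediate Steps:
$F{\left(s,Q \right)} = 2 s \left(-12 + 4 s\right)$
$- \frac{36083}{F{\left(c{\left(5,-6 \right)},-274 \right)}} = - \frac{36083}{8 \cdot 16 \left(-3 + 16\right)} = - \frac{36083}{8 \cdot 16 \cdot 13} = - \frac{36083}{1664}$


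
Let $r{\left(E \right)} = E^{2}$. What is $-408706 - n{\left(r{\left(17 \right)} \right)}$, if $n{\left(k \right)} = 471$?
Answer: $-409177$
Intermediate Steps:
$-408706 - n{\left(r{\left(17 \right)} \right)} = -408706 - 471 = -409177$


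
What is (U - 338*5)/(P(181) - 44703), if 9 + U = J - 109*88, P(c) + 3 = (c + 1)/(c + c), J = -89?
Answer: 411956/1618339 ≈ 0.25455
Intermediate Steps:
P(c) = -3 + (1 + c)/(2*c) (P(c) = -3 + (c + 1)/(c + c) = -3 + (1 + c)/((2*c)) = -3 + (1 + c)*(1/(2*c)) = -3 + (1 + c)/(2*c))
U = -9690 (U = -9 + (-89 - 109*88) = -9 + (-89 - 9592) = -9 - 9681 = -9690)
(U - 338*5)/(P(181) - 44703) = (-9690 - 338*5)/((½)*(1 - 5*181)/181 - 44703) = (-9690 - 1690)/((½)*(1/181)*(1 - 905) - 44703) = -11380/((½)*(1/181)*(-904) - 44703) = -11380/(-452/181 - 44703) = -11380/(-8091695/181) = -11380*(-181/8091695) = 411956/1618339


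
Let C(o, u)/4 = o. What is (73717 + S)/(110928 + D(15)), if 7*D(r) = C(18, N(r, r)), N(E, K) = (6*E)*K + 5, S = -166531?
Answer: -108283/129428 ≈ -0.83663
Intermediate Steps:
N(E, K) = 5 + 6*E*K (N(E, K) = 6*E*K + 5 = 5 + 6*E*K)
C(o, u) = 4*o
D(r) = 72/7 (D(r) = (4*18)/7 = (⅐)*72 = 72/7)
(73717 + S)/(110928 + D(15)) = (73717 - 166531)/(110928 + 72/7) = -92814/776568/7 = -92814*7/776568 = -108283/129428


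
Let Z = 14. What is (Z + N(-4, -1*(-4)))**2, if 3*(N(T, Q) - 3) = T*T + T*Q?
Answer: 289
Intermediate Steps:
N(T, Q) = 3 + T**2/3 + Q*T/3 (N(T, Q) = 3 + (T*T + T*Q)/3 = 3 + (T**2 + Q*T)/3 = 3 + (T**2/3 + Q*T/3) = 3 + T**2/3 + Q*T/3)
(Z + N(-4, -1*(-4)))**2 = (14 + (3 + (1/3)*(-4)**2 + (1/3)*(-1*(-4))*(-4)))**2 = (14 + (3 + (1/3)*16 + (1/3)*4*(-4)))**2 = (14 + (3 + 16/3 - 16/3))**2 = (14 + 3)**2 = 17**2 = 289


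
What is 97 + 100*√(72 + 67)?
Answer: 97 + 100*√139 ≈ 1276.0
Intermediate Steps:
97 + 100*√(72 + 67) = 97 + 100*√139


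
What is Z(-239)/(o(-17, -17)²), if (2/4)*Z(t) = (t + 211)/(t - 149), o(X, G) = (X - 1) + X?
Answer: 2/16975 ≈ 0.00011782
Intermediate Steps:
o(X, G) = -1 + 2*X (o(X, G) = (-1 + X) + X = -1 + 2*X)
Z(t) = 2*(211 + t)/(-149 + t) (Z(t) = 2*((t + 211)/(t - 149)) = 2*((211 + t)/(-149 + t)) = 2*(211 + t)/(-149 + t))
Z(-239)/(o(-17, -17)²) = (2*(211 - 239)/(-149 - 239))/((-1 + 2*(-17))²) = (2*(-28)/(-388))/((-1 - 34)²) = (2*(-1/388)*(-28))/((-35)²) = (14/97)/1225 = (14/97)*(1/1225) = 2/16975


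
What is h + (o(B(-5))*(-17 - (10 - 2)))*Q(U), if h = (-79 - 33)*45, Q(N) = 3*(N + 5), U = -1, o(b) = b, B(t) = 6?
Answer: -6840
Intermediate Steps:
Q(N) = 15 + 3*N (Q(N) = 3*(5 + N) = 15 + 3*N)
h = -5040 (h = -112*45 = -5040)
h + (o(B(-5))*(-17 - (10 - 2)))*Q(U) = -5040 + (6*(-17 - (10 - 2)))*(15 + 3*(-1)) = -5040 + (6*(-17 - 1*8))*(15 - 3) = -5040 + (6*(-17 - 8))*12 = -5040 + (6*(-25))*12 = -5040 - 150*12 = -5040 - 1800 = -6840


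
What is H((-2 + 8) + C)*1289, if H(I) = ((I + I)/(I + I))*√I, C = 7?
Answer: 1289*√13 ≈ 4647.6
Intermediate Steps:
H(I) = √I (H(I) = ((2*I)/((2*I)))*√I = ((2*I)*(1/(2*I)))*√I = 1*√I = √I)
H((-2 + 8) + C)*1289 = √((-2 + 8) + 7)*1289 = √(6 + 7)*1289 = √13*1289 = 1289*√13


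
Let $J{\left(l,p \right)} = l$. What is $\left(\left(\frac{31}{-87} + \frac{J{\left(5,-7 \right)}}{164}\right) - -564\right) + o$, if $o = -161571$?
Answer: $- \frac{2297252525}{14268} \approx -1.6101 \cdot 10^{5}$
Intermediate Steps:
$\left(\left(\frac{31}{-87} + \frac{J{\left(5,-7 \right)}}{164}\right) - -564\right) + o = \left(\left(\frac{31}{-87} + \frac{5}{164}\right) - -564\right) - 161571 = \left(\left(31 \left(- \frac{1}{87}\right) + 5 \cdot \frac{1}{164}\right) + 564\right) - 161571 = \left(\left(- \frac{31}{87} + \frac{5}{164}\right) + 564\right) - 161571 = \left(- \frac{4649}{14268} + 564\right) - 161571 = \frac{8042503}{14268} - 161571 = - \frac{2297252525}{14268}$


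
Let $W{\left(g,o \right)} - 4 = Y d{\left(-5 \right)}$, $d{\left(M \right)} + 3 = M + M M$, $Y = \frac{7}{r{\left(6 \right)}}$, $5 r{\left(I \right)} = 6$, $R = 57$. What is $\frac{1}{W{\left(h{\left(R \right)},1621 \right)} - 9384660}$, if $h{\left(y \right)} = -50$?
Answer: $- \frac{6}{56307341} \approx -1.0656 \cdot 10^{-7}$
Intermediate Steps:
$r{\left(I \right)} = \frac{6}{5}$ ($r{\left(I \right)} = \frac{1}{5} \cdot 6 = \frac{6}{5}$)
$Y = \frac{35}{6}$ ($Y = \frac{7}{\frac{6}{5}} = 7 \cdot \frac{5}{6} = \frac{35}{6} \approx 5.8333$)
$d{\left(M \right)} = -3 + M + M^{2}$ ($d{\left(M \right)} = -3 + \left(M + M M\right) = -3 + \left(M + M^{2}\right) = -3 + M + M^{2}$)
$W{\left(g,o \right)} = \frac{619}{6}$ ($W{\left(g,o \right)} = 4 + \frac{35 \left(-3 - 5 + \left(-5\right)^{2}\right)}{6} = 4 + \frac{35 \left(-3 - 5 + 25\right)}{6} = 4 + \frac{35}{6} \cdot 17 = 4 + \frac{595}{6} = \frac{619}{6}$)
$\frac{1}{W{\left(h{\left(R \right)},1621 \right)} - 9384660} = \frac{1}{\frac{619}{6} - 9384660} = \frac{1}{- \frac{56307341}{6}} = - \frac{6}{56307341}$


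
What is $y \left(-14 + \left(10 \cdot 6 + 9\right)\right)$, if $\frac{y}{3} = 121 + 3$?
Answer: $20460$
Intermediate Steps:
$y = 372$ ($y = 3 \left(121 + 3\right) = 3 \cdot 124 = 372$)
$y \left(-14 + \left(10 \cdot 6 + 9\right)\right) = 372 \left(-14 + \left(10 \cdot 6 + 9\right)\right) = 372 \left(-14 + \left(60 + 9\right)\right) = 372 \left(-14 + 69\right) = 372 \cdot 55 = 20460$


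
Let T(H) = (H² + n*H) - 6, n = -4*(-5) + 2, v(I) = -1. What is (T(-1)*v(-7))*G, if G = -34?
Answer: -918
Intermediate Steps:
n = 22 (n = 20 + 2 = 22)
T(H) = -6 + H² + 22*H (T(H) = (H² + 22*H) - 6 = -6 + H² + 22*H)
(T(-1)*v(-7))*G = ((-6 + (-1)² + 22*(-1))*(-1))*(-34) = ((-6 + 1 - 22)*(-1))*(-34) = -27*(-1)*(-34) = 27*(-34) = -918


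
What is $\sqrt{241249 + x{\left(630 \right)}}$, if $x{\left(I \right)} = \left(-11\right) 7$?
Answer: $2 \sqrt{60293} \approx 491.09$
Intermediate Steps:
$x{\left(I \right)} = -77$
$\sqrt{241249 + x{\left(630 \right)}} = \sqrt{241249 - 77} = \sqrt{241172} = 2 \sqrt{60293}$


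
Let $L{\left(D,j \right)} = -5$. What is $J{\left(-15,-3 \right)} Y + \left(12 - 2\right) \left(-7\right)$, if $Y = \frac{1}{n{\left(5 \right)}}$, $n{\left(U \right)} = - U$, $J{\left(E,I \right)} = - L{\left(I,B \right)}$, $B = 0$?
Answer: $-71$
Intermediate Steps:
$J{\left(E,I \right)} = 5$ ($J{\left(E,I \right)} = \left(-1\right) \left(-5\right) = 5$)
$Y = - \frac{1}{5}$ ($Y = \frac{1}{\left(-1\right) 5} = \frac{1}{-5} = - \frac{1}{5} \approx -0.2$)
$J{\left(-15,-3 \right)} Y + \left(12 - 2\right) \left(-7\right) = 5 \left(- \frac{1}{5}\right) + \left(12 - 2\right) \left(-7\right) = -1 + 10 \left(-7\right) = -1 - 70 = -71$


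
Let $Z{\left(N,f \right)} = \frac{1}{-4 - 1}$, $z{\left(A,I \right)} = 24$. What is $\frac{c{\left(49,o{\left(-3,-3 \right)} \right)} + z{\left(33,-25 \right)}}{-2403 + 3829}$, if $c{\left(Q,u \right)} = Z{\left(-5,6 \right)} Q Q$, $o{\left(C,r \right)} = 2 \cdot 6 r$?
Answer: $- \frac{2281}{7130} \approx -0.31992$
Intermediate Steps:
$o{\left(C,r \right)} = 12 r$
$Z{\left(N,f \right)} = - \frac{1}{5}$ ($Z{\left(N,f \right)} = \frac{1}{-5} = - \frac{1}{5}$)
$c{\left(Q,u \right)} = - \frac{Q^{2}}{5}$ ($c{\left(Q,u \right)} = - \frac{Q}{5} Q = - \frac{Q^{2}}{5}$)
$\frac{c{\left(49,o{\left(-3,-3 \right)} \right)} + z{\left(33,-25 \right)}}{-2403 + 3829} = \frac{- \frac{49^{2}}{5} + 24}{-2403 + 3829} = \frac{\left(- \frac{1}{5}\right) 2401 + 24}{1426} = \left(- \frac{2401}{5} + 24\right) \frac{1}{1426} = \left(- \frac{2281}{5}\right) \frac{1}{1426} = - \frac{2281}{7130}$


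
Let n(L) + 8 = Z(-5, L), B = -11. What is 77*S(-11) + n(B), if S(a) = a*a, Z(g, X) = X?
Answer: 9298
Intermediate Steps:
S(a) = a**2
n(L) = -8 + L
77*S(-11) + n(B) = 77*(-11)**2 + (-8 - 11) = 77*121 - 19 = 9317 - 19 = 9298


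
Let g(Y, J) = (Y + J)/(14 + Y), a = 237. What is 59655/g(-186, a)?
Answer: -3420220/17 ≈ -2.0119e+5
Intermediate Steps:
g(Y, J) = (J + Y)/(14 + Y)
59655/g(-186, a) = 59655/(((237 - 186)/(14 - 186))) = 59655/((51/(-172))) = 59655/((-1/172*51)) = 59655/(-51/172) = 59655*(-172/51) = -3420220/17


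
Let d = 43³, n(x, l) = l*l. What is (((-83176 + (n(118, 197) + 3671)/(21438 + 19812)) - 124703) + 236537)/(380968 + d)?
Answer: 39406166/633153125 ≈ 0.062238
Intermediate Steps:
n(x, l) = l²
d = 79507
(((-83176 + (n(118, 197) + 3671)/(21438 + 19812)) - 124703) + 236537)/(380968 + d) = (((-83176 + (197² + 3671)/(21438 + 19812)) - 124703) + 236537)/(380968 + 79507) = (((-83176 + (38809 + 3671)/41250) - 124703) + 236537)/460475 = (((-83176 + 42480*(1/41250)) - 124703) + 236537)*(1/460475) = (((-83176 + 1416/1375) - 124703) + 236537)*(1/460475) = ((-114365584/1375 - 124703) + 236537)*(1/460475) = (-285832209/1375 + 236537)*(1/460475) = (39406166/1375)*(1/460475) = 39406166/633153125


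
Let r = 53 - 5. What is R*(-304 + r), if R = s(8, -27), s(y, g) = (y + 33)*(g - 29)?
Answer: 587776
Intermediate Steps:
r = 48
s(y, g) = (-29 + g)*(33 + y) (s(y, g) = (33 + y)*(-29 + g) = (-29 + g)*(33 + y))
R = -2296 (R = -957 - 29*8 + 33*(-27) - 27*8 = -957 - 232 - 891 - 216 = -2296)
R*(-304 + r) = -2296*(-304 + 48) = -2296*(-256) = 587776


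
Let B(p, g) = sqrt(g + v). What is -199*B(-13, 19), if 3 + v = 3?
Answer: -199*sqrt(19) ≈ -867.42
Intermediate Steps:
v = 0 (v = -3 + 3 = 0)
B(p, g) = sqrt(g) (B(p, g) = sqrt(g + 0) = sqrt(g))
-199*B(-13, 19) = -199*sqrt(19)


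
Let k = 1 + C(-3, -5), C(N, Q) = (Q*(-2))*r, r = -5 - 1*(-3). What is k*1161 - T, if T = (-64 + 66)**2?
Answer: -22063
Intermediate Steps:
r = -2 (r = -5 + 3 = -2)
C(N, Q) = 4*Q (C(N, Q) = (Q*(-2))*(-2) = -2*Q*(-2) = 4*Q)
k = -19 (k = 1 + 4*(-5) = 1 - 20 = -19)
T = 4 (T = 2**2 = 4)
k*1161 - T = -19*1161 - 1*4 = -22059 - 4 = -22063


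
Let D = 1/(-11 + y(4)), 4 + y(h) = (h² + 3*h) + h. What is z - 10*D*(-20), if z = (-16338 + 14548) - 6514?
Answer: -140968/17 ≈ -8292.2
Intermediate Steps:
y(h) = -4 + h² + 4*h (y(h) = -4 + ((h² + 3*h) + h) = -4 + (h² + 4*h) = -4 + h² + 4*h)
D = 1/17 (D = 1/(-11 + (-4 + 4² + 4*4)) = 1/(-11 + (-4 + 16 + 16)) = 1/(-11 + 28) = 1/17 ≈ 0.058824)
z = -8304 (z = -1790 - 6514 = -8304)
z - 10*D*(-20) = -8304 - 10*1/17*(-20) = -8304 - 10/17*(-20) = -8304 + 200/17 = -140968/17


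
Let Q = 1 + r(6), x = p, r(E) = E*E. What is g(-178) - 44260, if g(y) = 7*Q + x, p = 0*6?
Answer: -44001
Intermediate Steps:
r(E) = E²
p = 0
x = 0
Q = 37 (Q = 1 + 6² = 1 + 36 = 37)
g(y) = 259 (g(y) = 7*37 + 0 = 259 + 0 = 259)
g(-178) - 44260 = 259 - 44260 = -44001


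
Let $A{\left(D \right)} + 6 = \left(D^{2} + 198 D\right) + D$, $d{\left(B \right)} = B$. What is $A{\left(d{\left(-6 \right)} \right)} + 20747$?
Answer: $19583$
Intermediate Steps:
$A{\left(D \right)} = -6 + D^{2} + 199 D$ ($A{\left(D \right)} = -6 + \left(\left(D^{2} + 198 D\right) + D\right) = -6 + \left(D^{2} + 199 D\right) = -6 + D^{2} + 199 D$)
$A{\left(d{\left(-6 \right)} \right)} + 20747 = \left(-6 + \left(-6\right)^{2} + 199 \left(-6\right)\right) + 20747 = \left(-6 + 36 - 1194\right) + 20747 = -1164 + 20747 = 19583$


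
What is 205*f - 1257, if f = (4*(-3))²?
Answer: 28263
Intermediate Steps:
f = 144 (f = (-12)² = 144)
205*f - 1257 = 205*144 - 1257 = 29520 - 1257 = 28263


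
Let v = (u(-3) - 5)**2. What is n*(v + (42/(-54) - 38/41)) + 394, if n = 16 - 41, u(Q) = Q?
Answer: -429289/369 ≈ -1163.4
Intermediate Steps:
v = 64 (v = (-3 - 5)**2 = (-8)**2 = 64)
n = -25
n*(v + (42/(-54) - 38/41)) + 394 = -25*(64 + (42/(-54) - 38/41)) + 394 = -25*(64 + (42*(-1/54) - 38*1/41)) + 394 = -25*(64 + (-7/9 - 38/41)) + 394 = -25*(64 - 629/369) + 394 = -25*22987/369 + 394 = -574675/369 + 394 = -429289/369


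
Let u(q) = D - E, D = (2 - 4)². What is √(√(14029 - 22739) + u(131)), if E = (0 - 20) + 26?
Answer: √(-2 + I*√8710) ≈ 6.7583 + 6.9047*I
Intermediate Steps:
E = 6 (E = -20 + 26 = 6)
D = 4 (D = (-2)² = 4)
u(q) = -2 (u(q) = 4 - 1*6 = 4 - 6 = -2)
√(√(14029 - 22739) + u(131)) = √(√(14029 - 22739) - 2) = √(√(-8710) - 2) = √(I*√8710 - 2) = √(-2 + I*√8710)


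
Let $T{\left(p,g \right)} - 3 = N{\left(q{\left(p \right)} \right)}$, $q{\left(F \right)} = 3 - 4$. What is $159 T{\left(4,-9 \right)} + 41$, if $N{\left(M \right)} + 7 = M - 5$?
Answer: $-1549$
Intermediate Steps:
$q{\left(F \right)} = -1$
$N{\left(M \right)} = -12 + M$ ($N{\left(M \right)} = -7 + \left(M - 5\right) = -7 + \left(-5 + M\right) = -12 + M$)
$T{\left(p,g \right)} = -10$ ($T{\left(p,g \right)} = 3 - 13 = -10$)
$159 T{\left(4,-9 \right)} + 41 = 159 \left(-10\right) + 41 = -1590 + 41 = -1549$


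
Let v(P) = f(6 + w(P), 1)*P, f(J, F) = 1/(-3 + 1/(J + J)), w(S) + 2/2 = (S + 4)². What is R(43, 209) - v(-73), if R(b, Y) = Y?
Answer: 5280519/28595 ≈ 184.67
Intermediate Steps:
w(S) = -1 + (4 + S)² (w(S) = -1 + (S + 4)² = -1 + (4 + S)²)
f(J, F) = 1/(-3 + 1/(2*J))
v(P) = -2*P*(5 + (4 + P)²)/(29 + 6*(4 + P)²) (v(P) = (-2*(6 + (-1 + (4 + P)²))/(-1 + 6*(6 + (-1 + (4 + P)²))))*P = (-2*(5 + (4 + P)²)/(-1 + 6*(5 + (4 + P)²)))*P = (-2*(5 + (4 + P)²)/(-1 + (30 + 6*(4 + P)²)))*P = (-2*(5 + (4 + P)²)/(29 + 6*(4 + P)²))*P = -2*P*(5 + (4 + P)²)/(29 + 6*(4 + P)²))
R(43, 209) - v(-73) = 209 - 2*(-73)*(-5 - (4 - 73)²)/(29 + 6*(4 - 73)²) = 209 - 2*(-73)*(-5 - 1*(-69)²)/(29 + 6*(-69)²) = 209 - 2*(-73)*(-5 - 1*4761)/(29 + 6*4761) = 209 - 2*(-73)*(-5 - 4761)/(29 + 28566) = 209 - 2*(-73)*(-4766)/28595 = 209 - 1*695836/28595 = 209 - 695836/28595 = 5280519/28595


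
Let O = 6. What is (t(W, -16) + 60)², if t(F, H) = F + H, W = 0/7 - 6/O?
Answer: 1849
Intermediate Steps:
W = -1 (W = 0/7 - 6/6 = 0*(⅐) - 6*⅙ = 0 - 1 = -1)
(t(W, -16) + 60)² = ((-1 - 16) + 60)² = (-17 + 60)² = 43² = 1849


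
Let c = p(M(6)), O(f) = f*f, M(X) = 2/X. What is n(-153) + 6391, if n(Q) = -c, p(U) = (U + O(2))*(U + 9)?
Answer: 57155/9 ≈ 6350.6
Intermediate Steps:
O(f) = f**2
p(U) = (4 + U)*(9 + U) (p(U) = (U + 2**2)*(U + 9) = (U + 4)*(9 + U) = (4 + U)*(9 + U))
c = 364/9 (c = 36 + (2/6)**2 + 13*(2/6) = 36 + (2*(1/6))**2 + 13*(2*(1/6)) = 36 + (1/3)**2 + 13*(1/3) = 36 + 1/9 + 13/3 = 364/9 ≈ 40.444)
n(Q) = -364/9 (n(Q) = -1*364/9 = -364/9)
n(-153) + 6391 = -364/9 + 6391 = 57155/9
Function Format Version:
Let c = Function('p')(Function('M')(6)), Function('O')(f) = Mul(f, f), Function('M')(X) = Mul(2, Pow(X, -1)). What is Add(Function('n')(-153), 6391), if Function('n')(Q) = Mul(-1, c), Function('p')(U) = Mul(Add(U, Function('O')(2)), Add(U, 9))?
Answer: Rational(57155, 9) ≈ 6350.6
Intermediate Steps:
Function('O')(f) = Pow(f, 2)
Function('p')(U) = Mul(Add(4, U), Add(9, U)) (Function('p')(U) = Mul(Add(U, Pow(2, 2)), Add(U, 9)) = Mul(Add(U, 4), Add(9, U)) = Mul(Add(4, U), Add(9, U)))
c = Rational(364, 9) (c = Add(36, Pow(Mul(2, Pow(6, -1)), 2), Mul(13, Mul(2, Pow(6, -1)))) = Add(36, Pow(Mul(2, Rational(1, 6)), 2), Mul(13, Mul(2, Rational(1, 6)))) = Add(36, Pow(Rational(1, 3), 2), Mul(13, Rational(1, 3))) = Add(36, Rational(1, 9), Rational(13, 3)) = Rational(364, 9) ≈ 40.444)
Function('n')(Q) = Rational(-364, 9) (Function('n')(Q) = Mul(-1, Rational(364, 9)) = Rational(-364, 9))
Add(Function('n')(-153), 6391) = Add(Rational(-364, 9), 6391) = Rational(57155, 9)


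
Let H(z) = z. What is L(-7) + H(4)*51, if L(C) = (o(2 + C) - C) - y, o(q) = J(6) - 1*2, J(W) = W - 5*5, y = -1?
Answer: 191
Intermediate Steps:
J(W) = -25 + W (J(W) = W - 25 = -25 + W)
o(q) = -21 (o(q) = (-25 + 6) - 1*2 = -19 - 2 = -21)
L(C) = -20 - C (L(C) = (-21 - C) - 1*(-1) = (-21 - C) + 1 = -20 - C)
L(-7) + H(4)*51 = (-20 - 1*(-7)) + 4*51 = (-20 + 7) + 204 = -13 + 204 = 191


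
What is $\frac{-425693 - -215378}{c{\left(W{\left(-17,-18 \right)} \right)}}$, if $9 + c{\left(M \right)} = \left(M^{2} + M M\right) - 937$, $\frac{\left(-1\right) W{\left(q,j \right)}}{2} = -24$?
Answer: $- \frac{210315}{3662} \approx -57.432$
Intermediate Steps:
$W{\left(q,j \right)} = 48$ ($W{\left(q,j \right)} = \left(-2\right) \left(-24\right) = 48$)
$c{\left(M \right)} = -946 + 2 M^{2}$ ($c{\left(M \right)} = -9 - \left(937 - M^{2} - M M\right) = -9 + \left(\left(M^{2} + M^{2}\right) - 937\right) = -9 + \left(2 M^{2} - 937\right) = -9 + \left(-937 + 2 M^{2}\right) = -946 + 2 M^{2}$)
$\frac{-425693 - -215378}{c{\left(W{\left(-17,-18 \right)} \right)}} = \frac{-425693 - -215378}{-946 + 2 \cdot 48^{2}} = \frac{-425693 + 215378}{-946 + 2 \cdot 2304} = - \frac{210315}{-946 + 4608} = - \frac{210315}{3662}$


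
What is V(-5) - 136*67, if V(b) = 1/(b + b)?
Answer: -91121/10 ≈ -9112.1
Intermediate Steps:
V(b) = 1/(2*b)
V(-5) - 136*67 = (1/2)/(-5) - 136*67 = (1/2)*(-1/5) - 9112 = -1/10 - 9112 = -91121/10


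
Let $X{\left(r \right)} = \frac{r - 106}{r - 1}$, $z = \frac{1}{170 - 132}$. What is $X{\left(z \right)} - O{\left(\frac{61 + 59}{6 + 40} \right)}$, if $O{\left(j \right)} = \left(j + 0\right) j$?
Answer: $\frac{1997083}{19573} \approx 102.03$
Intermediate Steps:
$O{\left(j \right)} = j^{2}$ ($O{\left(j \right)} = j j = j^{2}$)
$z = \frac{1}{38} \approx 0.026316$
$X{\left(r \right)} = \frac{-106 + r}{-1 + r}$
$X{\left(z \right)} - O{\left(\frac{61 + 59}{6 + 40} \right)} = \frac{-106 + \frac{1}{38}}{-1 + \frac{1}{38}} - \left(\frac{61 + 59}{6 + 40}\right)^{2} = \frac{1}{- \frac{37}{38}} \left(- \frac{4027}{38}\right) - \left(\frac{120}{46}\right)^{2} = \left(- \frac{38}{37}\right) \left(- \frac{4027}{38}\right) - \left(120 \cdot \frac{1}{46}\right)^{2} = \frac{4027}{37} - \left(\frac{60}{23}\right)^{2} = \frac{4027}{37} - \frac{3600}{529} = \frac{1997083}{19573}$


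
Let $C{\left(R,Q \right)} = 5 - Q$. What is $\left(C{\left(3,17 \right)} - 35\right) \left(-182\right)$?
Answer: $8554$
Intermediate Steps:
$\left(C{\left(3,17 \right)} - 35\right) \left(-182\right) = \left(\left(5 - 17\right) - 35\right) \left(-182\right) = \left(-12 - 35\right) \left(-182\right) = \left(-47\right) \left(-182\right) = 8554$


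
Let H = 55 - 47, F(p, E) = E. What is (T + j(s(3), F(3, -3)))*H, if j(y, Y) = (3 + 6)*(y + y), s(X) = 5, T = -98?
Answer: -64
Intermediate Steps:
j(y, Y) = 18*y (j(y, Y) = 9*(2*y) = 18*y)
H = 8
(T + j(s(3), F(3, -3)))*H = (-98 + 18*5)*8 = (-98 + 90)*8 = -8*8 = -64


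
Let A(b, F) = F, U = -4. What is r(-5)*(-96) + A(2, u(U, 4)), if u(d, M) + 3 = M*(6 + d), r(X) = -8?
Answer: 773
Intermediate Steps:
u(d, M) = -3 + M*(6 + d)
r(-5)*(-96) + A(2, u(U, 4)) = -8*(-96) + (-3 + 6*4 + 4*(-4)) = 768 + (-3 + 24 - 16) = 768 + 5 = 773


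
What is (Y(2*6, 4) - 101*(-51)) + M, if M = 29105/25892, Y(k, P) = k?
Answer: 133709501/25892 ≈ 5164.1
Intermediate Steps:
M = 29105/25892 (M = 29105*(1/25892) = 29105/25892 ≈ 1.1241)
(Y(2*6, 4) - 101*(-51)) + M = (2*6 - 101*(-51)) + 29105/25892 = (12 + 5151) + 29105/25892 = 5163 + 29105/25892 = 133709501/25892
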